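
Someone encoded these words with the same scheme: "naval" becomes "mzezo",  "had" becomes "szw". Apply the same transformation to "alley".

This is the alphabet-reversal cipher (Atbash): a becomes z, b becomes y, etc.
Applying it to alley: a↔z, l↔o, l↔o, e↔v, y↔b.

zoovb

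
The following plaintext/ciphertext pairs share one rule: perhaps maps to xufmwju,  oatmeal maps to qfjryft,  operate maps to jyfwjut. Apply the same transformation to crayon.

stdfwh

The output letters match the input read backwards, each shifted +5: perhaps reversed is spahrep. Two steps: reverse the string, then apply a Caesar shift of +5.
On crayon: reverse → noyarc; then shift: n+5=s, o+5=t, y+5=d, a+5=f, r+5=w, c+5=h.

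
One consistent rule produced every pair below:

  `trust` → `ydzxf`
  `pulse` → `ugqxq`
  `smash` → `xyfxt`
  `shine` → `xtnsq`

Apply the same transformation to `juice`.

It's a Vigenère-style cipher with numeric key [5,12,5]: position i shifts by key[i mod 3].
For juice: j+5=o, u+12=g, i+5=n, c+5=h, e+12=q.

ognhq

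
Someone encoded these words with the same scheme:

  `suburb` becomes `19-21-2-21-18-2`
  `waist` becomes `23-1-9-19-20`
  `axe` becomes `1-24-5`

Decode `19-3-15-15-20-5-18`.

scooter

s is letter #19 and maps to 19: an offset of 0. Letters become their 1-indexed alphabet positions: a=1 … z=26.
Decoding 19-3-15-15-20-5-18: 19=s, 3=c, 15=o, 15=o, 20=t, 5=e, 18=r.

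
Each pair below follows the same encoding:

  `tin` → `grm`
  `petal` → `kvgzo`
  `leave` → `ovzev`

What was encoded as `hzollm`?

saloon

Each pair mirrors across the alphabet (t↔g, i↔r, n↔m): positions sum to 25. Each letter is replaced by its mirror in the alphabet: a↔z, b↔y, c↔x, and so on (the Atbash cipher).
Reversing it on hzollm: h↔s, z↔a, o↔l, l↔o, l↔o, m↔n.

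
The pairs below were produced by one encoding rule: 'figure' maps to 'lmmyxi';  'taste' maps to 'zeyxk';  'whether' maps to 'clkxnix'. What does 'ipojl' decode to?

Shifts by position in figure: pos 0: f→l (+6), pos 1: i→m (+4), pos 2: g→m (+6), pos 3: u→y (+4) — repeating every 2. A repeating key of period 2 is used — shifts +6, +4 over and over.
Reversing it on ipojl: i−6=c, p−4=l, o−6=i, j−4=f, l−6=f.

cliff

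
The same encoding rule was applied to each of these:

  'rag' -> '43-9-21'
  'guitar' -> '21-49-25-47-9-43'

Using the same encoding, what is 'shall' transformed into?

45-23-9-31-31

The formula is n = 2×(alphabet index, a=1) + 7.
On shall: s=19→45, h=8→23, a=1→9, l=12→31, l=12→31.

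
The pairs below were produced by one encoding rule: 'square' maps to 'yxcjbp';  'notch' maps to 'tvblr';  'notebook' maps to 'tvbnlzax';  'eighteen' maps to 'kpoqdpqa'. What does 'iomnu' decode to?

Each letter shifts forward by (position + 6), i.e. 6, 7, 8, … — the shift grows by one for each successive letter.
Decoding iomnu: i−6=c, o−7=h, m−8=e, n−9=e, u−10=k.

cheek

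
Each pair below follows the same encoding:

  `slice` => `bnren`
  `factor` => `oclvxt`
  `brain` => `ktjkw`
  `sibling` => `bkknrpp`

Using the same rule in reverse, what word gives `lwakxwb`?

curious

Shifts by position in slice: pos 0: s→b (+9), pos 1: l→n (+2), pos 2: i→r (+9), pos 3: c→e (+2) — repeating every 2. The shifts repeat in a cycle of length 2: positions 0,1,… shift by +9, +2, then the pattern repeats.
Decoding lwakxwb: l−9=c, w−2=u, a−9=r, k−2=i, x−9=o, w−2=u, b−9=s.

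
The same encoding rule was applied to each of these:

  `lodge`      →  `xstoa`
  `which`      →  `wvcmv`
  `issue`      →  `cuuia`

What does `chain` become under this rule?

l(11)→x(23) and o(14)→s(18) fit y≡7x+24 (mod 26); the inverse of 7 mod 26 is 15. Each letter's alphabet position (a=0..z=25) is mapped through 7·x+24 mod 26 — an affine cipher.
On chain: c(2)→7·2+24≡12=m; h(7)→7·7+24≡21=v; a(0)→7·0+24≡24=y; i(8)→7·8+24≡2=c; n(13)→7·13+24≡11=l (all mod 26).

mvycl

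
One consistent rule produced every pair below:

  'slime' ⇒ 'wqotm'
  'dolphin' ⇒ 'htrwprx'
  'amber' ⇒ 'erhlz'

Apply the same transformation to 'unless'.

ysrlab

In slime: s→w is +4, l→q is +5, i→o is +6, m→t is +7 — the shift increases by 1 each position. The shift increases by 1 at each position, starting from +4: 4, 5, 6, ….
For unless: u+4=y, n+5=s, l+6=r, e+7=l, s+8=a, s+9=b.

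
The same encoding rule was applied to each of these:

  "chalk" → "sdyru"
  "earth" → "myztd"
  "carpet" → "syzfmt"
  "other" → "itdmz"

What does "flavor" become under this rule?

jryniz

c(2)→s(18) and h(7)→d(3) fit y≡23x+24 (mod 26); the inverse of 23 mod 26 is 17. Treating letters as 0–25, the rule is x ↦ 23x + 24 (mod 26).
Applying it to flavor: f(5)→23·5+24≡9=j; l(11)→23·11+24≡17=r; a(0)→23·0+24≡24=y; v(21)→23·21+24≡13=n; o(14)→23·14+24≡8=i; r(17)→23·17+24≡25=z (all mod 26).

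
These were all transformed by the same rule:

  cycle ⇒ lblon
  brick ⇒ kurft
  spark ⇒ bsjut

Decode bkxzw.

shown

A repeating key of period 2 is used — shifts +9, +3 over and over.
Undoing it on bkxzw: b−9=s, k−3=h, x−9=o, z−3=w, w−9=n.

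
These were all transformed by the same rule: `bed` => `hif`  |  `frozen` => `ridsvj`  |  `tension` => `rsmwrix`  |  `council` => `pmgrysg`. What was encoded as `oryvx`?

The word is reversed, then every letter is shifted forward by 4.
Undoing it on oryvx: shift back: o−4=k, r−4=n, y−4=u, v−4=r, x−4=t → knurt; then reverse → trunk.

trunk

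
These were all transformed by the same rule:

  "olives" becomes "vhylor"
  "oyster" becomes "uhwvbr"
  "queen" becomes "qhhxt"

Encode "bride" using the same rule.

The word is reversed, then every letter is shifted forward by 3.
Applying it to bride: reverse → edirb; then shift: e+3=h, d+3=g, i+3=l, r+3=u, b+3=e.

hglue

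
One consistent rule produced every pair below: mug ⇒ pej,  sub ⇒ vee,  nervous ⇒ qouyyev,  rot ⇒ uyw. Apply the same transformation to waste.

The shift depends on letter class: consonant m→p is +3, but vowel u→e is +10. Vowels shift forward by 10 and consonants shift forward by 3.
On waste: w(cons)+3=z, a(vowel)+10=k, s(cons)+3=v, t(cons)+3=w, e(vowel)+10=o.

zkvwo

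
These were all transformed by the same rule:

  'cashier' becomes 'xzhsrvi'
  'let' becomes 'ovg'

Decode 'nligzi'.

mortar

Each pair mirrors across the alphabet (c↔x, a↔z, s↔h): positions sum to 25. This is the alphabet-reversal cipher (Atbash): a becomes z, b becomes y, etc.
Undoing it on nligzi: n↔m, l↔o, i↔r, g↔t, z↔a, i↔r.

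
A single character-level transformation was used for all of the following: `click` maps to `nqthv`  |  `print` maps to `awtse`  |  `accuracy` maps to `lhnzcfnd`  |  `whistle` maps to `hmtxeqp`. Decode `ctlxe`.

roast

It's a Vigenère-style cipher with numeric key [11,5]: position i shifts by key[i mod 2].
Reversing it on ctlxe: c−11=r, t−5=o, l−11=a, x−5=s, e−11=t.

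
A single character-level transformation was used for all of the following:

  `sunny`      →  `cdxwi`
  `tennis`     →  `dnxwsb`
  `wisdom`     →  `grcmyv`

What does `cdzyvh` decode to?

It's a Vigenère-style cipher with numeric key [10,9]: position i shifts by key[i mod 2].
Undoing it on cdzyvh: c−10=s, d−9=u, z−10=p, y−9=p, v−10=l, h−9=y.

supply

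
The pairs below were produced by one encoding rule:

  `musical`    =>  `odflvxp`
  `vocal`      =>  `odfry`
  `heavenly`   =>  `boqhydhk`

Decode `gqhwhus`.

pretend

The output letters match the input read backwards, each shifted +3: musical reversed is lacisum. Two steps: reverse the string, then apply a Caesar shift of +3.
Reversing it on gqhwhus: shift back: g−3=d, q−3=n, h−3=e, w−3=t, h−3=e, u−3=r, s−3=p → dneterp; then reverse → pretend.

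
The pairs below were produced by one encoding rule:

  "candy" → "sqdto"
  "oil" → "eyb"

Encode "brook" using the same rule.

Compare letters: c→s is +16, a→q is +16, n→d is +16 — a constant shift. It's a constant shift of +16 (ROT16).
On brook: b+16=r, r+16=h, o+16=e, o+16=e, k+16=a.

rheea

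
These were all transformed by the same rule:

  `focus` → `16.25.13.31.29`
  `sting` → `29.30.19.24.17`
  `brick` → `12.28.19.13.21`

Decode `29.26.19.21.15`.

spike

Letters become their 1-based position plus 10 (so a→11, b→12, …).
Decoding 29.26.19.21.15: 29→(29−10)÷1=19=s, 26→(26−10)÷1=16=p, 19→(19−10)÷1=9=i, 21→(21−10)÷1=11=k, 15→(15−10)÷1=5=e.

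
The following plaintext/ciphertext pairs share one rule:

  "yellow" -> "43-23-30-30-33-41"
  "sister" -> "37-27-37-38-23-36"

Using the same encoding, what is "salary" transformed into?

37-19-30-19-36-43

y is letter #25 and maps to 43: an offset of 18. The number is (letter's place in the alphabet, a=1) + 18.
On salary: s=19→37, a=1→19, l=12→30, a=1→19, r=18→36, y=25→43.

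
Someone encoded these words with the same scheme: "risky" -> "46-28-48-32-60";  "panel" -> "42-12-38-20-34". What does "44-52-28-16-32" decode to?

r(#18)→46 and i(#9)→28: differences scale by 2, so n = 2·pos + 10. With a=1..z=26, the number is 2·pos + 10.
Reversing it on 44-52-28-16-32: 44→(44−10)÷2=17=q, 52→(52−10)÷2=21=u, 28→(28−10)÷2=9=i, 16→(16−10)÷2=3=c, 32→(32−10)÷2=11=k.

quick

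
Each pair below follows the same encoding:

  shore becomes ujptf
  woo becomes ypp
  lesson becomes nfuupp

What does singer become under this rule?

ujpift

The shift depends on letter class: consonant s→u is +2, but vowel o→p is +1. Vowels shift forward by 1 and consonants shift forward by 2.
Applying it to singer: s(cons)+2=u, i(vowel)+1=j, n(cons)+2=p, g(cons)+2=i, e(vowel)+1=f, r(cons)+2=t.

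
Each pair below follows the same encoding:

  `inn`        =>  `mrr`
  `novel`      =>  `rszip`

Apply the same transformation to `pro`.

tvs

It's a constant shift of +4 (ROT4).
For pro: p+4=t, r+4=v, o+4=s.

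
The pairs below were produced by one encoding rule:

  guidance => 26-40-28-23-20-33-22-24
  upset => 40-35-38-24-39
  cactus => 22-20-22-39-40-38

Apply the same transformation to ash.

20-38-27

g is letter #7 and maps to 26: an offset of 19. Each letter is replaced by its alphabet position (a=1..z=26) + 19.
For ash: a=1→20, s=19→38, h=8→27.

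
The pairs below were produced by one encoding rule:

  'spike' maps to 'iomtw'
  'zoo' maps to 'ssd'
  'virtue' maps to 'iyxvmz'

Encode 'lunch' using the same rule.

lgryp

The output letters match the input read backwards, each shifted +4: spike reversed is ekips. Read the word backwards and shift each letter +4.
Applying it to lunch: reverse → hcnul; then shift: h+4=l, c+4=g, n+4=r, u+4=y, l+4=p.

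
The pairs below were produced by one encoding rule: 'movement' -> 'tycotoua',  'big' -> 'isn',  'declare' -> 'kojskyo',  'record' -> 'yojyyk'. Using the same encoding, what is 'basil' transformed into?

ikzss

The rule splits by letter class: vowels +10, consonants +7.
On basil: b(cons)+7=i, a(vowel)+10=k, s(cons)+7=z, i(vowel)+10=s, l(cons)+7=s.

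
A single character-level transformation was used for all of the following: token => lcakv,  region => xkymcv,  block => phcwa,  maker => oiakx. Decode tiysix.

t(19)→l(11) and o(14)→c(2) fit y≡7x+8 (mod 26); the inverse of 7 mod 26 is 15. Each letter's alphabet position (a=0..z=25) is mapped through 7·x+8 mod 26 — an affine cipher.
Reversing it on tiysix: t(19)→15·(19−8)≡9=j; i(8)→15·(8−8)≡0=a; y(24)→15·(24−8)≡6=g; s(18)→15·(18−8)≡20=u; i(8)→15·(8−8)≡0=a; x(23)→15·(23−8)≡17=r (all mod 26).

jaguar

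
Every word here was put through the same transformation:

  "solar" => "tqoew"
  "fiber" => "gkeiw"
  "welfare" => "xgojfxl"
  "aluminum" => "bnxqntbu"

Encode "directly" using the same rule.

ekuihzsg

In solar: s→t is +1, o→q is +2, l→o is +3, a→e is +4 — the shift increases by 1 each position. Letter i (0-indexed) is shifted by i+1, so successive shifts are 1, 2, 3, ….
Applying it to directly: d+1=e, i+2=k, r+3=u, e+4=i, c+5=h, t+6=z, l+7=s, y+8=g.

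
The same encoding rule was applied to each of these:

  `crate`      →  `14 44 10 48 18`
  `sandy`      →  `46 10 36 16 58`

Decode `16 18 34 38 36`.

c(#3)→14 and r(#18)→44: differences scale by 2, so n = 2·pos + 8. The formula is n = 2×(alphabet index, a=1) + 8.
Undoing it on 16 18 34 38 36: 16→(16−8)÷2=4=d, 18→(18−8)÷2=5=e, 34→(34−8)÷2=13=m, 38→(38−8)÷2=15=o, 36→(36−8)÷2=14=n.

demon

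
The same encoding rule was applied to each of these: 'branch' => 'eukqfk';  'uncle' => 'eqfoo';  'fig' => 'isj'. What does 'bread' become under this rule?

The shift depends on letter class: consonant b→e is +3, but vowel a→k is +10. The rule splits by letter class: vowels +10, consonants +3.
Applying it to bread: b(cons)+3=e, r(cons)+3=u, e(vowel)+10=o, a(vowel)+10=k, d(cons)+3=g.

euokg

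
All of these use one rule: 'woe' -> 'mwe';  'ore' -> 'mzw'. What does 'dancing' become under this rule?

ovqkvil

The output letters match the input read backwards, each shifted +8: woe reversed is eow. Read the word backwards and shift each letter +8.
For dancing: reverse → gnicnad; then shift: g+8=o, n+8=v, i+8=q, c+8=k, n+8=v, a+8=i, d+8=l.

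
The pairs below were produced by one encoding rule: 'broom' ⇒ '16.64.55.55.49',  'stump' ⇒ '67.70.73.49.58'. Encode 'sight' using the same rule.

b(#2)→16 and r(#18)→64: differences scale by 3, so n = 3·pos + 10. Each letter becomes 3×(its alphabet position, a=1..z=26) + 10.
For sight: s=19→67, i=9→37, g=7→31, h=8→34, t=20→70.

67.37.31.34.70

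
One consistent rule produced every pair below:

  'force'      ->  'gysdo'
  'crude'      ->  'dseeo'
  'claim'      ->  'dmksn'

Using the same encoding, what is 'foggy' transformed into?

gyhhz

Vowels shift forward by 10 and consonants shift forward by 1.
Applying it to foggy: f(cons)+1=g, o(vowel)+10=y, g(cons)+1=h, g(cons)+1=h, y(cons)+1=z.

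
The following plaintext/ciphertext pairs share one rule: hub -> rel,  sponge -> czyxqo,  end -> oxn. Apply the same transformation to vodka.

Compare letters: h→r is +10, u→e is +10, b→l is +10 — a constant shift. This is a Caesar cipher with shift 10.
Applying it to vodka: v+10=f, o+10=y, d+10=n, k+10=u, a+10=k.

fynuk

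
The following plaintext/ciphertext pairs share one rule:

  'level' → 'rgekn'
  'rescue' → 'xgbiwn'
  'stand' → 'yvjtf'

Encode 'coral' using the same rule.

The shifts repeat in a cycle of length 3: positions 0,1,… shift by +6, +2, +9, then the pattern repeats.
On coral: c+6=i, o+2=q, r+9=a, a+6=g, l+2=n.

iqagn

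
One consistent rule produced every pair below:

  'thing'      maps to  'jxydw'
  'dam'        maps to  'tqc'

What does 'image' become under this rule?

Compare letters: t→j is +16, h→x is +16, i→y is +16 — a constant shift. Every letter moves 16 places later in the alphabet, wrapping around z→a.
For image: i+16=y, m+16=c, a+16=q, g+16=w, e+16=u.

ycqwu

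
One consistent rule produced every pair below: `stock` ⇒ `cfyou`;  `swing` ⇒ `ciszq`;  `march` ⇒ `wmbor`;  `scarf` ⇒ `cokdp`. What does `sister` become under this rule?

cucfod

A repeating key of period 2 is used — shifts +10, +12 over and over.
On sister: s+10=c, i+12=u, s+10=c, t+12=f, e+10=o, r+12=d.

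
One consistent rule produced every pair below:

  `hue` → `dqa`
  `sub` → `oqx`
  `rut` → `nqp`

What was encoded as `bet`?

It's a constant shift of +22 (ROT22).
Undoing it on bet: b−22=f, e−22=i, t−22=x.

fix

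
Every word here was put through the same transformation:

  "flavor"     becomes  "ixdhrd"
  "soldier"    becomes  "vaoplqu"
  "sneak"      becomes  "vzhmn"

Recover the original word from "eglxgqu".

Shifts by position in flavor: pos 0: f→i (+3), pos 1: l→x (+12), pos 2: a→d (+3), pos 3: v→h (+12) — repeating every 2. A repeating key of period 2 is used — shifts +3, +12 over and over.
Reversing it on eglxgqu: e−3=b, g−12=u, l−3=i, x−12=l, g−3=d, q−12=e, u−3=r.

builder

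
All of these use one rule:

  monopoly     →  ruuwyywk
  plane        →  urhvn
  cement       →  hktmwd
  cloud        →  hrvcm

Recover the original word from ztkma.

In monopoly: m→r is +5, o→u is +6, n→u is +7, o→w is +8 — the shift increases by 1 each position. The shift increases by 1 at each position, starting from +5: 5, 6, 7, ….
Reversing it on ztkma: z−5=u, t−6=n, k−7=d, m−8=e, a−9=r.

under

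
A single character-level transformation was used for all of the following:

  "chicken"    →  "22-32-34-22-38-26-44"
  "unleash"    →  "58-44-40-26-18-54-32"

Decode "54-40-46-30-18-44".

c(#3)→22 and h(#8)→32: differences scale by 2, so n = 2·pos + 16. Each letter becomes 2×(its alphabet position, a=1..z=26) + 16.
Decoding 54-40-46-30-18-44: 54→(54−16)÷2=19=s, 40→(40−16)÷2=12=l, 46→(46−16)÷2=15=o, 30→(30−16)÷2=7=g, 18→(18−16)÷2=1=a, 44→(44−16)÷2=14=n.

slogan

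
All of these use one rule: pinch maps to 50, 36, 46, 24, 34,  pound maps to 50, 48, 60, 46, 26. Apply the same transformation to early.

28, 20, 54, 42, 68

p(#16)→50 and i(#9)→36: differences scale by 2, so n = 2·pos + 18. Each letter becomes 2×(its alphabet position, a=1..z=26) + 18.
For early: e=5→28, a=1→20, r=18→54, l=12→42, y=25→68.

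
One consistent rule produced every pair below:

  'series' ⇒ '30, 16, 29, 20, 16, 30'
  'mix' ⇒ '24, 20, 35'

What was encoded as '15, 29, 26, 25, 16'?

drone

s is letter #19 and maps to 30: an offset of 11. The number is (letter's place in the alphabet, a=1) + 11.
Decoding 15, 29, 26, 25, 16: 15→(15−11)÷1=4=d, 29→(29−11)÷1=18=r, 26→(26−11)÷1=15=o, 25→(25−11)÷1=14=n, 16→(16−11)÷1=5=e.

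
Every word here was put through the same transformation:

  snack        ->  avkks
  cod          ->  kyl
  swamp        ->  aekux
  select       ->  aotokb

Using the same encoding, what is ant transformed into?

kvb

The shift depends on letter class: consonant s→a is +8, but vowel a→k is +10. The rule splits by letter class: vowels +10, consonants +8.
For ant: a(vowel)+10=k, n(cons)+8=v, t(cons)+8=b.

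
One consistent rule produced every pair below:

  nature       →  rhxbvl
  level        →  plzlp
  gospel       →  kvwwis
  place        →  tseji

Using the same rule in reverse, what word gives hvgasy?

A repeating key of period 2 is used — shifts +4, +7 over and over.
Reversing it on hvgasy: h−4=d, v−7=o, g−4=c, a−7=t, s−4=o, y−7=r.

doctor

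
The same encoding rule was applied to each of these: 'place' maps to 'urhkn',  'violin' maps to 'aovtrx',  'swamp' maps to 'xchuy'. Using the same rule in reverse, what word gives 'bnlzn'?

The shift increases by 1 at each position, starting from +5: 5, 6, 7, ….
Reversing it on bnlzn: b−5=w, n−6=h, l−7=e, z−8=r, n−9=e.

where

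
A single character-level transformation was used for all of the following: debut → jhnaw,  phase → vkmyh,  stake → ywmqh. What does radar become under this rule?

The shifts repeat in a cycle of length 3: positions 0,1,… shift by +6, +3, +12, then the pattern repeats.
For radar: r+6=x, a+3=d, d+12=p, a+6=g, r+3=u.

xdpgu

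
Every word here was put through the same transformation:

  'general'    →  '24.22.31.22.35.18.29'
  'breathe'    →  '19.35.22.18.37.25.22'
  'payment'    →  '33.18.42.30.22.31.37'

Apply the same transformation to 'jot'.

g is letter #7 and maps to 24: an offset of 17. Letters become their 1-based position plus 17 (so a→18, b→19, …).
Applying it to jot: j=10→27, o=15→32, t=20→37.

27.32.37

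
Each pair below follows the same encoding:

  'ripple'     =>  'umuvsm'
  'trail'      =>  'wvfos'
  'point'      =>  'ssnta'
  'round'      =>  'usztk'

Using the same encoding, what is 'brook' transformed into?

evtur

In ripple: r→u is +3, i→m is +4, p→u is +5, p→v is +6 — the shift increases by 1 each position. Each letter shifts forward by (position + 3), i.e. 3, 4, 5, … — the shift grows by one for each successive letter.
On brook: b+3=e, r+4=v, o+5=t, o+6=u, k+7=r.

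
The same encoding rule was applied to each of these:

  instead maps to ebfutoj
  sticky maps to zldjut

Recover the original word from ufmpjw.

Two steps: reverse the string, then apply a Caesar shift of +1.
Reversing it on ufmpjw: shift back: u−1=t, f−1=e, m−1=l, p−1=o, j−1=i, w−1=v → teloiv; then reverse → violet.

violet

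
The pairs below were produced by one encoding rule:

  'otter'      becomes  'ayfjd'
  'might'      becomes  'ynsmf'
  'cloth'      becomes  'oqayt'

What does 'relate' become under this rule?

Shifts by position in otter: pos 0: o→a (+12), pos 1: t→y (+5), pos 2: t→f (+12), pos 3: e→j (+5) — repeating every 2. The shifts repeat in a cycle of length 2: positions 0,1,… shift by +12, +5, then the pattern repeats.
Applying it to relate: r+12=d, e+5=j, l+12=x, a+5=f, t+12=f, e+5=j.

djxffj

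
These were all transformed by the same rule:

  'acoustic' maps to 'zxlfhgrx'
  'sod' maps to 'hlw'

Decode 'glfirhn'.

tourism

Letters are reflected about the middle of the alphabet (position → 25−position): Atbash.
Undoing it on glfirhn: g↔t, l↔o, f↔u, i↔r, r↔i, h↔s, n↔m.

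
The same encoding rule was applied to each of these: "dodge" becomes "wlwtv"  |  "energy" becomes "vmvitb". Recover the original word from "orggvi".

This is the alphabet-reversal cipher (Atbash): a becomes z, b becomes y, etc.
Undoing it on orggvi: o↔l, r↔i, g↔t, g↔t, v↔e, i↔r.

litter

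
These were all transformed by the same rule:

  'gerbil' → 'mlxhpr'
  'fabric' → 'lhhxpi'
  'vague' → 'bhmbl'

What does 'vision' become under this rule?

The shift depends on letter class: consonant g→m is +6, but vowel e→l is +7. Two shifts are in play — +7 for a/e/i/o/u, +6 for every other letter.
On vision: v(cons)+6=b, i(vowel)+7=p, s(cons)+6=y, i(vowel)+7=p, o(vowel)+7=v, n(cons)+6=t.

bpypvt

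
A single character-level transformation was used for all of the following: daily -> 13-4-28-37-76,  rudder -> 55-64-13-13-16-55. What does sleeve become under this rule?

d(#4)→13 and a(#1)→4: differences scale by 3, so n = 3·pos + 1. Each letter becomes 3×(its alphabet position, a=1..z=26) + 1.
On sleeve: s=19→58, l=12→37, e=5→16, e=5→16, v=22→67, e=5→16.

58-37-16-16-67-16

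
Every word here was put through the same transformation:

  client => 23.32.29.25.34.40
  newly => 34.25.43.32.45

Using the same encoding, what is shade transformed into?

39.28.21.24.25

c is letter #3 and maps to 23: an offset of 20. The number is (letter's place in the alphabet, a=1) + 20.
For shade: s=19→39, h=8→28, a=1→21, d=4→24, e=5→25.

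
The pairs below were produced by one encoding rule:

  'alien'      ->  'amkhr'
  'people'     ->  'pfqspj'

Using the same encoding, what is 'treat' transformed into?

tsgdx

Letter i (0-indexed) is shifted by i+0, so successive shifts are 0, 1, 2, ….
For treat: t+0=t, r+1=s, e+2=g, a+3=d, t+4=x.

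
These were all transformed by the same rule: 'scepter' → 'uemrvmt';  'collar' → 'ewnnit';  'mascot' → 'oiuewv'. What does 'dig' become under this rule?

fqi

The shift depends on letter class: consonant s→u is +2, but vowel e→m is +8. Two shifts are in play — +8 for a/e/i/o/u, +2 for every other letter.
On dig: d(cons)+2=f, i(vowel)+8=q, g(cons)+2=i.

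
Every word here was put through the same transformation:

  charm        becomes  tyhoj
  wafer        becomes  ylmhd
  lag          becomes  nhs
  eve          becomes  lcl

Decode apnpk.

digit

The word is reversed, then every letter is shifted forward by 7.
Reversing it on apnpk: shift back: a−7=t, p−7=i, n−7=g, p−7=i, k−7=d → tigid; then reverse → digit.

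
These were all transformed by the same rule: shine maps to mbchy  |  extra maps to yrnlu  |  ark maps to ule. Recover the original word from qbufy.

Each letter is shifted forward by 20 in the alphabet (a Caesar shift of +20).
Undoing it on qbufy: q−20=w, b−20=h, u−20=a, f−20=l, y−20=e.

whale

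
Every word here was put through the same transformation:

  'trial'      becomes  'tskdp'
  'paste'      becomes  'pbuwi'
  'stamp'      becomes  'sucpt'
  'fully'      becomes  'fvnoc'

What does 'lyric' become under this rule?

The shift increases by 1 at each position, starting from +0: 0, 1, 2, ….
Applying it to lyric: l+0=l, y+1=z, r+2=t, i+3=l, c+4=g.

lztlg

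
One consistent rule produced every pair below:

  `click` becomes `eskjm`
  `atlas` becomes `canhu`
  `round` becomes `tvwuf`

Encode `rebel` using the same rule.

A repeating key of period 2 is used — shifts +2, +7 over and over.
On rebel: r+2=t, e+7=l, b+2=d, e+7=l, l+2=n.

tldln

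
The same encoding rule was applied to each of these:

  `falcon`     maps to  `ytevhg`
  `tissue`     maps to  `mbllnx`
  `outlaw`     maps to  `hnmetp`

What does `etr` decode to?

Compare letters: f→y is +19, a→t is +19, l→e is +19 — a constant shift. Every letter moves 19 places later in the alphabet, wrapping around z→a.
Undoing it on etr: e−19=l, t−19=a, r−19=y.

lay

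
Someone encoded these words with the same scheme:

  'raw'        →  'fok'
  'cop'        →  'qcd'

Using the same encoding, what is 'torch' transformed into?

hcfqv

Compare letters: r→f is +14, a→o is +14, w→k is +14 — a constant shift. Every letter moves 14 places later in the alphabet, wrapping around z→a.
On torch: t+14=h, o+14=c, r+14=f, c+14=q, h+14=v.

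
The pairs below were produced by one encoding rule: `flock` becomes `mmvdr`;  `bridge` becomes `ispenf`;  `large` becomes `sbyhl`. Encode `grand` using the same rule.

nshok

The shifts repeat in a cycle of length 2: positions 0,1,… shift by +7, +1, then the pattern repeats.
Applying it to grand: g+7=n, r+1=s, a+7=h, n+1=o, d+7=k.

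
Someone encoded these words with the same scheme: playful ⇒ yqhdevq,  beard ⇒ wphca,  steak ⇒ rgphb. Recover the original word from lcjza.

Treating letters as 0–25, the rule is x ↦ 15x + 7 (mod 26).
Decoding lcjza: l(11)→7·(11−7)≡2=c; c(2)→7·(2−7)≡17=r; j(9)→7·(9−7)≡14=o; z(25)→7·(25−7)≡22=w; a(0)→7·(0−7)≡3=d (all mod 26).

crowd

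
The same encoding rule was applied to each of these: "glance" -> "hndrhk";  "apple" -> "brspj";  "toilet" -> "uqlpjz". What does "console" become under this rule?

In glance: g→h is +1, l→n is +2, a→d is +3, n→r is +4 — the shift increases by 1 each position. Each letter shifts forward by (position + 1), i.e. 1, 2, 3, … — the shift grows by one for each successive letter.
On console: c+1=d, o+2=q, n+3=q, s+4=w, o+5=t, l+6=r, e+7=l.

dqqwtrl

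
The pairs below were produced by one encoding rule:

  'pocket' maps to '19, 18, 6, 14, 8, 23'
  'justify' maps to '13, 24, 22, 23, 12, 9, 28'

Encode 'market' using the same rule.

16, 4, 21, 14, 8, 23

p is letter #16 and maps to 19: an offset of 3. The number is (letter's place in the alphabet, a=1) + 3.
Applying it to market: m=13→16, a=1→4, r=18→21, k=11→14, e=5→8, t=20→23.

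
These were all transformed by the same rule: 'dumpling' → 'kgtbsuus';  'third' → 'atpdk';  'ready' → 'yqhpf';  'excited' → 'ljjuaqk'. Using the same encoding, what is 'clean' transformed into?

Shifts by position in dumpling: pos 0: d→k (+7), pos 1: u→g (+12), pos 2: m→t (+7), pos 3: p→b (+12) — repeating every 2. It's a Vigenère-style cipher with numeric key [7,12]: position i shifts by key[i mod 2].
Applying it to clean: c+7=j, l+12=x, e+7=l, a+12=m, n+7=u.

jxlmu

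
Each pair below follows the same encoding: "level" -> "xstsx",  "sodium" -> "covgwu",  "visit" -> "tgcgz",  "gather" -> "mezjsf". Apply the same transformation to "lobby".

xobbk

l(11)→x(23) and e(4)→s(18) fit y≡23x+4 (mod 26); the inverse of 23 mod 26 is 17. This is an affine cipher: with a=0,…,z=25, each position x becomes (23x+4) mod 26.
For lobby: l(11)→23·11+4≡23=x; o(14)→23·14+4≡14=o; b(1)→23·1+4≡1=b; b(1)→23·1+4≡1=b; y(24)→23·24+4≡10=k (all mod 26).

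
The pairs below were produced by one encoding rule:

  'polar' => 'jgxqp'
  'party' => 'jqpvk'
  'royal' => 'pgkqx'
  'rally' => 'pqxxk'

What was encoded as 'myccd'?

queen

p(15)→j(9) and o(14)→g(6) fit y≡3x+16 (mod 26); the inverse of 3 mod 26 is 9. Each letter's alphabet position (a=0..z=25) is mapped through 3·x+16 mod 26 — an affine cipher.
Decoding myccd: m(12)→9·(12−16)≡16=q; y(24)→9·(24−16)≡20=u; c(2)→9·(2−16)≡4=e; c(2)→9·(2−16)≡4=e; d(3)→9·(3−16)≡13=n (all mod 26).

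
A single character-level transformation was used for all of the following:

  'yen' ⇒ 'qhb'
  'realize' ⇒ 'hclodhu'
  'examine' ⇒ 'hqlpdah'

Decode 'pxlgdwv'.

The output letters match the input read backwards, each shifted +3: yen reversed is ney. The word is reversed, then every letter is shifted forward by 3.
Decoding pxlgdwv: shift back: p−3=m, x−3=u, l−3=i, g−3=d, d−3=a, w−3=t, v−3=s → muidats; then reverse → stadium.

stadium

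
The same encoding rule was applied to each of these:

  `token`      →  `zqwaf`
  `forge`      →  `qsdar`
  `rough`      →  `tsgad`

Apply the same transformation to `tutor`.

The output letters match the input read backwards, each shifted +12: token reversed is nekot. The word is reversed, then every letter is shifted forward by 12.
Applying it to tutor: reverse → rotut; then shift: r+12=d, o+12=a, t+12=f, u+12=g, t+12=f.

dafgf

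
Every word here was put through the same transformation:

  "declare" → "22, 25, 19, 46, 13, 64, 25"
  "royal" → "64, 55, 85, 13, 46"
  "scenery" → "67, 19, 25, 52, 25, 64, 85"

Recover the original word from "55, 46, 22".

The formula is n = 3×(alphabet index, a=1) + 10.
Decoding 55, 46, 22: 55→(55−10)÷3=15=o, 46→(46−10)÷3=12=l, 22→(22−10)÷3=4=d.

old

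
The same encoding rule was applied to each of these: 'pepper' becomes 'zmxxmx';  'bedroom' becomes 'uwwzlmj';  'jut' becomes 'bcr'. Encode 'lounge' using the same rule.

movcwt

The output letters match the input read backwards, each shifted +8: pepper reversed is reppep. Two steps: reverse the string, then apply a Caesar shift of +8.
Applying it to lounge: reverse → egnuol; then shift: e+8=m, g+8=o, n+8=v, u+8=c, o+8=w, l+8=t.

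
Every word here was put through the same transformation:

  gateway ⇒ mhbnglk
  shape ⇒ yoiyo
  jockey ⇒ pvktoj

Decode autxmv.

unlock

In gateway: g→m is +6, a→h is +7, t→b is +8, e→n is +9 — the shift increases by 1 each position. The shift increases by 1 at each position, starting from +6: 6, 7, 8, ….
Undoing it on autxmv: a−6=u, u−7=n, t−8=l, x−9=o, m−10=c, v−11=k.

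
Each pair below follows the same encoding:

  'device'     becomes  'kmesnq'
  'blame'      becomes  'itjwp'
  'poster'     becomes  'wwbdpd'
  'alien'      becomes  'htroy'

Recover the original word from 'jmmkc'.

Letter i (0-indexed) is shifted by i+7, so successive shifts are 7, 8, 9, ….
Decoding jmmkc: j−7=c, m−8=e, m−9=d, k−10=a, c−11=r.

cedar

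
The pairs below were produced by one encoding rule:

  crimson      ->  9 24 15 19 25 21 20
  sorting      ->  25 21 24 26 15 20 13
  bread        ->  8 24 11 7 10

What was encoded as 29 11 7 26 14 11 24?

c is letter #3 and maps to 9: an offset of 6. Letters become their 1-based position plus 6 (so a→7, b→8, …).
Decoding 29 11 7 26 14 11 24: 29→(29−6)÷1=23=w, 11→(11−6)÷1=5=e, 7→(7−6)÷1=1=a, 26→(26−6)÷1=20=t, 14→(14−6)÷1=8=h, 11→(11−6)÷1=5=e, 24→(24−6)÷1=18=r.

weather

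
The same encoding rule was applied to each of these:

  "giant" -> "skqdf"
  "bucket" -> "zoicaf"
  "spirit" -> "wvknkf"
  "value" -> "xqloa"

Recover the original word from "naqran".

Treating letters as 0–25, the rule is x ↦ 9x + 16 (mod 26).
Reversing it on naqran: n(13)→3·(13−16)≡17=r; a(0)→3·(0−16)≡4=e; q(16)→3·(16−16)≡0=a; r(17)→3·(17−16)≡3=d; a(0)→3·(0−16)≡4=e; n(13)→3·(13−16)≡17=r (all mod 26).

reader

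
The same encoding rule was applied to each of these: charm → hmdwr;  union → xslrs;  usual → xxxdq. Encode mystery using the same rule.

rdxyhwd

The shift depends on letter class: consonant c→h is +5, but vowel a→d is +3. The rule splits by letter class: vowels +3, consonants +5.
For mystery: m(cons)+5=r, y(cons)+5=d, s(cons)+5=x, t(cons)+5=y, e(vowel)+3=h, r(cons)+5=w, y(cons)+5=d.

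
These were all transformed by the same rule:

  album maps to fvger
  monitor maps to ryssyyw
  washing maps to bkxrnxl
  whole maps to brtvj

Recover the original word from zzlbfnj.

upgrade

The shifts repeat in a cycle of length 2: positions 0,1,… shift by +5, +10, then the pattern repeats.
Undoing it on zzlbfnj: z−5=u, z−10=p, l−5=g, b−10=r, f−5=a, n−10=d, j−5=e.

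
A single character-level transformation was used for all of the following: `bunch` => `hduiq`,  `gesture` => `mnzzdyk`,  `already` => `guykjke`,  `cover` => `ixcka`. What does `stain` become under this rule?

Shifts by position in bunch: pos 0: b→h (+6), pos 1: u→d (+9), pos 2: n→u (+7), pos 3: c→i (+6), pos 4: h→q (+9) — repeating every 3. It's a Vigenère-style cipher with numeric key [6,9,7]: position i shifts by key[i mod 3].
Applying it to stain: s+6=y, t+9=c, a+7=h, i+6=o, n+9=w.

ychow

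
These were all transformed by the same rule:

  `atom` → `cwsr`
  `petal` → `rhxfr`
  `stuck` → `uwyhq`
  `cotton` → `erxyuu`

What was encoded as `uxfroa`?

In atom: a→c is +2, t→w is +3, o→s is +4, m→r is +5 — the shift increases by 1 each position. Each letter shifts forward by (position + 2), i.e. 2, 3, 4, … — the shift grows by one for each successive letter.
Undoing it on uxfroa: u−2=s, x−3=u, f−4=b, r−5=m, o−6=i, a−7=t.

submit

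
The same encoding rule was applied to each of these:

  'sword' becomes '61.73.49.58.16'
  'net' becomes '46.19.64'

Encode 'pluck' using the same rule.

52.40.67.13.37

s(#19)→61 and w(#23)→73: differences scale by 3, so n = 3·pos + 4. The formula is n = 3×(alphabet index, a=1) + 4.
For pluck: p=16→52, l=12→40, u=21→67, c=3→13, k=11→37.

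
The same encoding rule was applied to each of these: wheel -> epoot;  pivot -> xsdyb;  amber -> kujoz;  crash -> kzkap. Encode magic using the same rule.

The rule splits by letter class: vowels +10, consonants +8.
For magic: m(cons)+8=u, a(vowel)+10=k, g(cons)+8=o, i(vowel)+10=s, c(cons)+8=k.

ukosk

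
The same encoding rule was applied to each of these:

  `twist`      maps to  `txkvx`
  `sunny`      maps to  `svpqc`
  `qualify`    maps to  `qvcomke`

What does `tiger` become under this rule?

In twist: t→t is +0, w→x is +1, i→k is +2, s→v is +3 — the shift increases by 1 each position. Letter i (0-indexed) is shifted by i+0, so successive shifts are 0, 1, 2, ….
For tiger: t+0=t, i+1=j, g+2=i, e+3=h, r+4=v.

tjihv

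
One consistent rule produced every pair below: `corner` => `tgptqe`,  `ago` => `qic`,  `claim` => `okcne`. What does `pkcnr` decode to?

plain

Two steps: reverse the string, then apply a Caesar shift of +2.
Undoing it on pkcnr: shift back: p−2=n, k−2=i, c−2=a, n−2=l, r−2=p → nialp; then reverse → plain.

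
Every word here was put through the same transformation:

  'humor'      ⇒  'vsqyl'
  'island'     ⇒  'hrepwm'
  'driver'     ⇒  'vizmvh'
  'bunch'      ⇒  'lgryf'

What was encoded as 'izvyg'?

The output letters match the input read backwards, each shifted +4: humor reversed is romuh. Two steps: reverse the string, then apply a Caesar shift of +4.
Decoding izvyg: shift back: i−4=e, z−4=v, v−4=r, y−4=u, g−4=c → evruc; then reverse → curve.

curve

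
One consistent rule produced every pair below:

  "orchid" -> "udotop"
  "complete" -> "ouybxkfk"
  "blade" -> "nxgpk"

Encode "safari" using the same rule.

egrgdo

The shift depends on letter class: consonant r→d is +12, but vowel o→u is +6. Two shifts are in play — +6 for a/e/i/o/u, +12 for every other letter.
For safari: s(cons)+12=e, a(vowel)+6=g, f(cons)+12=r, a(vowel)+6=g, r(cons)+12=d, i(vowel)+6=o.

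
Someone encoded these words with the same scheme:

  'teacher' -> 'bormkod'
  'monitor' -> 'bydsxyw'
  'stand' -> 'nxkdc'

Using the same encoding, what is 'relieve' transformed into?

The output letters match the input read backwards, each shifted +10: teacher reversed is rehcaet. Two steps: reverse the string, then apply a Caesar shift of +10.
On relieve: reverse → eveiler; then shift: e+10=o, v+10=f, e+10=o, i+10=s, l+10=v, e+10=o, r+10=b.

ofosvob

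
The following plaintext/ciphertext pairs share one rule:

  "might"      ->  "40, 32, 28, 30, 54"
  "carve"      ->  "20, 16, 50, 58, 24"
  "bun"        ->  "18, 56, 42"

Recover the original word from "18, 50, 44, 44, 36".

m(#13)→40 and i(#9)→32: differences scale by 2, so n = 2·pos + 14. The formula is n = 2×(alphabet index, a=1) + 14.
Reversing it on 18, 50, 44, 44, 36: 18→(18−14)÷2=2=b, 50→(50−14)÷2=18=r, 44→(44−14)÷2=15=o, 44→(44−14)÷2=15=o, 36→(36−14)÷2=11=k.

brook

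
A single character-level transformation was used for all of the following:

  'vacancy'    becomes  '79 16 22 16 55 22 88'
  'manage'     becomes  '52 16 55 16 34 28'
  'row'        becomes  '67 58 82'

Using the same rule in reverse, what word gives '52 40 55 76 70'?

minus

v(#22)→79 and a(#1)→16: differences scale by 3, so n = 3·pos + 13. Each letter becomes 3×(its alphabet position, a=1..z=26) + 13.
Reversing it on 52 40 55 76 70: 52→(52−13)÷3=13=m, 40→(40−13)÷3=9=i, 55→(55−13)÷3=14=n, 76→(76−13)÷3=21=u, 70→(70−13)÷3=19=s.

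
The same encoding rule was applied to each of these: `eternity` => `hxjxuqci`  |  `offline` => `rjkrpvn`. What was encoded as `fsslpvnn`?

confined

In eternity: e→h is +3, t→x is +4, e→j is +5, r→x is +6 — the shift increases by 1 each position. Each letter shifts forward by (position + 3), i.e. 3, 4, 5, … — the shift grows by one for each successive letter.
Reversing it on fsslpvnn: f−3=c, s−4=o, s−5=n, l−6=f, p−7=i, v−8=n, n−9=e, n−10=d.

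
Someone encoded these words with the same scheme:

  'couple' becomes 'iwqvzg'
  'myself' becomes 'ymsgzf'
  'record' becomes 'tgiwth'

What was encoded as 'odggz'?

wheel

c(2)→i(8) and o(14)→w(22) fit y≡25x+10 (mod 26); the inverse of 25 mod 26 is 25. Treating letters as 0–25, the rule is x ↦ 25x + 10 (mod 26).
Reversing it on odggz: o(14)→25·(14−10)≡22=w; d(3)→25·(3−10)≡7=h; g(6)→25·(6−10)≡4=e; g(6)→25·(6−10)≡4=e; z(25)→25·(25−10)≡11=l (all mod 26).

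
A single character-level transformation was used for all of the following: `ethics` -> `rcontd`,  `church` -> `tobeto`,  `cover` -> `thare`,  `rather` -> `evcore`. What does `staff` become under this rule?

dcvqq

Each letter's alphabet position (a=0..z=25) is mapped through 25·x+21 mod 26 — an affine cipher.
On staff: s(18)→25·18+21≡3=d; t(19)→25·19+21≡2=c; a(0)→25·0+21≡21=v; f(5)→25·5+21≡16=q; f(5)→25·5+21≡16=q (all mod 26).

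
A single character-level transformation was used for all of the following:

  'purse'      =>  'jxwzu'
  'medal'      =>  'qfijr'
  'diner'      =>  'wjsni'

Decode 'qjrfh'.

The output letters match the input read backwards, each shifted +5: purse reversed is esrup. Two steps: reverse the string, then apply a Caesar shift of +5.
Reversing it on qjrfh: shift back: q−5=l, j−5=e, r−5=m, f−5=a, h−5=c → lemac; then reverse → camel.

camel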